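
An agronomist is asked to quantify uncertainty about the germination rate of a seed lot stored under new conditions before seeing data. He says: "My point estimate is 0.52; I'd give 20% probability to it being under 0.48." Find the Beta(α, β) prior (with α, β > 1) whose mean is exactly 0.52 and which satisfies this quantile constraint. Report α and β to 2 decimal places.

With mean 0.52 fixed, write α = 0.52s, β = 0.48s where s = α+β.
Need P(θ < 0.48) = 0.2 under Beta(0.52s, 0.48s). Normal approximation: (q−m)/√(m(1−m)/s) ≈ z_{0.2} = -0.842, so s ≈ 0.52·0.48·(-0.842)²/(0.48−0.52)² = 110.5.
At s = 110.5: P(θ<0.48) ≈ 0.200. Adjusting to match 0.2 gives s ≈ 110.45.
So α = 0.52·110.45 ≈ 57.43, β = 0.48·110.45 ≈ 53.02.

α ≈ 57.43, β ≈ 53.02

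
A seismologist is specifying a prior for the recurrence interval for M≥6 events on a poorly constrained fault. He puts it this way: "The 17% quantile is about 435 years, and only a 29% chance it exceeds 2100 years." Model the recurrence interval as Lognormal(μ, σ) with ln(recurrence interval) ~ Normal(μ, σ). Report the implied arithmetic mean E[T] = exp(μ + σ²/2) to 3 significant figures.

E[T] ≈ 2030 years

If T ~ Lognormal(μ,σ) then ln T ~ Normal(μ,σ), so the p-quantile of ln T is μ + z_p·σ.
ln(435) = 6.075 and ln(2100) = 7.65; z_{0.17} = -0.9542, z_{0.71} = 0.5534.
σ = (7.65 − 6.075)/(0.5534 − (-0.9542)) = 1.044.
μ = 6.075 − (-0.9542)·1.044 = 7.072.
E[T] = exp(μ + σ²/2) = exp(7.072 + 0.5453) = 2030 years.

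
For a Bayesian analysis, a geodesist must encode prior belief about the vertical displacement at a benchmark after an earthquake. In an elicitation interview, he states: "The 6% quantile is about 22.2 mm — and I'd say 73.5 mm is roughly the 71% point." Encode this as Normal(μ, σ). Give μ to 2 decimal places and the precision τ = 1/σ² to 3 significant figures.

The p-quantile of Normal(μ,σ) is μ + z_p·σ, with z_{0.06} = -1.555 and z_{0.71} = 0.5534.
Eliminate σ: μ = (z₂·x₁ − z₁·x₂)/(z₂ − z₁) = (0.5534·22.2 − (-1.555)·73.5)/2.108 = 60.03.
Then σ = (x₂ − x₁)/(z₂ − z₁) = (73.5 − 22.2)/2.108 = 24.33.
Precision τ = 1/σ² = 1/24.33² = 0.00169.

μ = 60.03, τ = 0.00169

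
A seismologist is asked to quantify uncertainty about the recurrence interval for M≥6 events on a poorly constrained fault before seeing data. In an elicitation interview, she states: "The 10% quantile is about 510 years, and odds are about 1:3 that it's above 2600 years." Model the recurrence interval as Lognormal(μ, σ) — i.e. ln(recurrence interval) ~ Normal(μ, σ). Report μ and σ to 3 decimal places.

If T ~ Lognormal(μ,σ) then ln T ~ Normal(μ,σ), so the p-quantile of ln T is μ + z_p·σ.
ln(510) = 6.234 and ln(2600) = 7.863; z_{0.1} = -1.282, z_{0.75} = 0.6745.
σ = (7.863 − 6.234)/(0.6745 − (-1.282)) = 0.833.
μ = 6.234 − (-1.282)·0.833 = 7.302.

μ ≈ 7.302, σ ≈ 0.833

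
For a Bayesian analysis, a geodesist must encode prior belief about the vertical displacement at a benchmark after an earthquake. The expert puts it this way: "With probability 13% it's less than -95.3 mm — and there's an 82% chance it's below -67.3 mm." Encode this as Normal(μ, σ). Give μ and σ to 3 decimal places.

μ = -79.853, σ = 13.714

The p-quantile of Normal(μ,σ) is μ + z_p·σ, with z_{0.13} = -1.126 and z_{0.82} = 0.9154.
Eliminate σ: μ = (z₂·x₁ − z₁·x₂)/(z₂ − z₁) = (0.9154·-95.3 − (-1.126)·-67.3)/2.042 = -79.853.
Then σ = (x₂ − x₁)/(z₂ − z₁) = (-67.3 − -95.3)/2.042 = 13.714.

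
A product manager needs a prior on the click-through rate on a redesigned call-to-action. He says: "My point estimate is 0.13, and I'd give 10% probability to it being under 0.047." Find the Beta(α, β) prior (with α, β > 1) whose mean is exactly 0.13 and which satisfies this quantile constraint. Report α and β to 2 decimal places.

With mean 0.13 fixed, write α = 0.13s, β = 0.87s where s = α+β.
Need P(θ < 0.047) = 0.1 under Beta(0.13s, 0.87s). Normal approximation: (q−m)/√(m(1−m)/s) ≈ z_{0.1} = -1.28, so s ≈ 0.13·0.87·(-1.28)²/(0.047−0.13)² = 27.0.
At s = 27.0: P(θ<0.047) ≈ 0.063. Adjusting to match 0.1 gives s ≈ 20.40.
So α = 0.13·20.40 ≈ 2.65, β = 0.87·20.40 ≈ 17.75.

α ≈ 2.65, β ≈ 17.75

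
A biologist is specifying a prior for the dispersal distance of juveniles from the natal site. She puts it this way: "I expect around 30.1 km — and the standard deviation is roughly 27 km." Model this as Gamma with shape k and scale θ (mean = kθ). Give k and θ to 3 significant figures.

k ≈ 1.24, θ ≈ 24.2

For Gamma(k, scale θ): mean = kθ, variance = kθ², so CV = 1/√k.
CV = SD/mean = 27/30.1 = 0.897, hence k = 1/CV² = 1.24.
Then θ = mean/k = 30.1/1.24 = 24.2.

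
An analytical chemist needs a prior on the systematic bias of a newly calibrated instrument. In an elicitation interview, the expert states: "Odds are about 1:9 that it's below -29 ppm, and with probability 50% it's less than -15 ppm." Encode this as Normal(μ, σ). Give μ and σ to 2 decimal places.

μ = -15.00, σ = 10.92

For Normal(μ,σ), the p-quantile is μ + z_p·σ. Here z_{0.1} = -1.282, z_{0.5} = 0.
So -29 = μ − 1.282σ and -15 = μ + 0σ.
Subtracting: σ = (-15 − -29)/(0 − (-1.282)) = 10.92.
Then μ = -29 − (-1.282)·10.92 = -15.00.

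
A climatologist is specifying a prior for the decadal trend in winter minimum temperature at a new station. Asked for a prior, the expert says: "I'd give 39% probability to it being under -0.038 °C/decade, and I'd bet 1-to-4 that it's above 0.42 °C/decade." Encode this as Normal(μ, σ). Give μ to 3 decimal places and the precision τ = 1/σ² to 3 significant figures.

μ = 0.076, τ = 5.99

The p-quantile of Normal(μ,σ) is μ + z_p·σ, with z_{0.39} = -0.2793 and z_{0.8} = 0.8416.
Eliminate σ: μ = (z₂·x₁ − z₁·x₂)/(z₂ − z₁) = (0.8416·-0.038 − (-0.2793)·0.42)/1.121 = 0.076.
Then σ = (x₂ − x₁)/(z₂ − z₁) = (0.42 − -0.038)/1.121 = 0.409.
Precision τ = 1/σ² = 1/0.4086² = 5.99.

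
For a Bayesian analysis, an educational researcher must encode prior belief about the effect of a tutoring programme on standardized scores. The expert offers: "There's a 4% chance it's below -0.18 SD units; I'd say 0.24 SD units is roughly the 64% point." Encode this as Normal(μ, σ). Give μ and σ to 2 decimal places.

For Normal(μ,σ), the p-quantile is μ + z_p·σ. Here z_{0.04} = -1.751, z_{0.64} = 0.3585.
So -0.18 = μ − 1.751σ and 0.24 = μ + 0.3585σ.
Subtracting: σ = (0.24 − -0.18)/(0.3585 − (-1.751)) = 0.20.
Then μ = -0.18 − (-1.751)·0.20 = 0.17.

μ = 0.17, σ = 0.20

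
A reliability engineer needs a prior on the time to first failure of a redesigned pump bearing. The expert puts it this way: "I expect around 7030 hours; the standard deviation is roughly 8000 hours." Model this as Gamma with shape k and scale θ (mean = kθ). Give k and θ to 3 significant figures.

k ≈ 0.772, θ ≈ 9100

For Gamma(k, scale θ): mean = kθ, variance = kθ², so CV = 1/√k.
CV = SD/mean = 8000/7030 = 1.138, hence k = 1/CV² = 0.772.
Then θ = mean/k = 7030/0.772 = 9100.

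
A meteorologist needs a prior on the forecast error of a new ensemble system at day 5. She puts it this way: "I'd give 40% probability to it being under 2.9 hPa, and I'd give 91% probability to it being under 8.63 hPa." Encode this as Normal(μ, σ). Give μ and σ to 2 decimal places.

The p-quantile of Normal(μ,σ) is μ + z_p·σ, with z_{0.4} = -0.2533 and z_{0.91} = 1.341.
Eliminate σ: μ = (z₂·x₁ − z₁·x₂)/(z₂ − z₁) = (1.341·2.9 − (-0.2533)·8.63)/1.594 = 3.81.
Then σ = (x₂ − x₁)/(z₂ − z₁) = (8.63 − 2.9)/1.594 = 3.59.

μ = 3.81, σ = 3.59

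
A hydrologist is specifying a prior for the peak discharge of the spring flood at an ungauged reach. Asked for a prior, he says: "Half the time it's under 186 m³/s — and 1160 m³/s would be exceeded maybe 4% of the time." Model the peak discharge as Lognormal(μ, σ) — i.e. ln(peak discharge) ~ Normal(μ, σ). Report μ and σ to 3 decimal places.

If T ~ Lognormal(μ,σ) then ln T ~ Normal(μ,σ), so the p-quantile of ln T is μ + z_p·σ.
ln(186) = 5.226 and ln(1160) = 7.056; z_{0.5} = 0, z_{0.96} = 1.751.
σ = (7.056 − 5.226)/(1.751 − (0)) = 1.046.
μ = 5.226 − (0)·1.046 = 5.226.

μ ≈ 5.226, σ ≈ 1.046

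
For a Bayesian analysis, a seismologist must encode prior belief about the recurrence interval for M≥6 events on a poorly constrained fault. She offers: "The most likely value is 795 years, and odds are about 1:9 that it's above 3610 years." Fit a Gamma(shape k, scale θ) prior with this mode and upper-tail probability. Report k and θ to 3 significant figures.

Gamma(k,θ) with k>1 has mode (k−1)θ, so θ = 795/(k−1).
Need P(X < 3610) = 0.9 with θ tied to k this way. Start at k = 2, θ = 795: P(X<3610) ≈ 0.941.
Too high — lower k to spread out. Iterating converges to k ≈ 1.79.
Then θ = 795/(1.79−1) ≈ 1010.

k ≈ 1.79, θ ≈ 1010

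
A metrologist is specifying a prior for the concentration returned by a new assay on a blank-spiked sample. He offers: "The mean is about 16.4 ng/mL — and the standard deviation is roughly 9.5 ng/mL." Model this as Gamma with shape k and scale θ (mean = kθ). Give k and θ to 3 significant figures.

k ≈ 2.98, θ ≈ 5.5

For Gamma(k, scale θ): mean = kθ, variance = kθ², so CV = 1/√k.
CV = SD/mean = 9.5/16.4 = 0.5793, hence k = 1/CV² = 2.98.
Then θ = mean/k = 16.4/2.98 = 5.5.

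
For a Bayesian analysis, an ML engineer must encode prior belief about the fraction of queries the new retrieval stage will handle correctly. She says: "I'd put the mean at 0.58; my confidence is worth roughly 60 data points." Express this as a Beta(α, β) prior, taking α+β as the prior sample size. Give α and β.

α = 34.8, β = 25.2

Under the effective-sample-size interpretation, Beta(α, β) has prior mean α/(α+β) and prior sample size α+β.
So α+β = 60 and α/(α+β) = 0.58, giving α = 0.58·60 = 34.8 and β = 60 − 34.8 = 25.2.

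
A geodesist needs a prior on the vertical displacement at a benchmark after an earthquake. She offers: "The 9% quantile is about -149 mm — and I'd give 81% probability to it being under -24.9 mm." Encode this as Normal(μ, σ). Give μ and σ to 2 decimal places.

μ = -74.01, σ = 55.93

For Normal(μ,σ), the p-quantile is μ + z_p·σ. Here z_{0.09} = -1.341, z_{0.81} = 0.8779.
So -149 = μ − 1.341σ and -24.9 = μ + 0.8779σ.
Subtracting: σ = (-24.9 − -149)/(0.8779 − (-1.341)) = 55.93.
Then μ = -149 − (-1.341)·55.93 = -74.01.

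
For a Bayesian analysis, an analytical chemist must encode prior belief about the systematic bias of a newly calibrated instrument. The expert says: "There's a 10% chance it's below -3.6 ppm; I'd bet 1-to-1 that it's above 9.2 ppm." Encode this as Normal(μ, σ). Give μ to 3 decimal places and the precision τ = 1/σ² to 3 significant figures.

The p-quantile of Normal(μ,σ) is μ + z_p·σ, with z_{0.1} = -1.282 and z_{0.5} = 0.
Eliminate σ: μ = (z₂·x₁ − z₁·x₂)/(z₂ − z₁) = (0·-3.6 − (-1.282)·9.2)/1.282 = 9.200.
Then σ = (x₂ − x₁)/(z₂ − z₁) = (9.2 − -3.6)/1.282 = 9.988.
Precision τ = 1/σ² = 1/9.988² = 0.01.

μ = 9.200, τ = 0.01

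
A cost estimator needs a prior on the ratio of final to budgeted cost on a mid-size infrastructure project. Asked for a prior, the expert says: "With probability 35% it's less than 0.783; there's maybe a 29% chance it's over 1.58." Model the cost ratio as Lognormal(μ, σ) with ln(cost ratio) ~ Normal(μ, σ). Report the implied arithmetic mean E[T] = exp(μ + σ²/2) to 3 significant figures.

If T ~ Lognormal(μ,σ) then ln T ~ Normal(μ,σ), so the p-quantile of ln T is μ + z_p·σ.
ln(0.783) = -0.2446 and ln(1.58) = 0.4574; z_{0.35} = -0.3853, z_{0.71} = 0.5534.
σ = (0.4574 − -0.2446)/(0.5534 − (-0.3853)) = 0.748.
μ = -0.2446 − (-0.3853)·0.748 = 0.044.
E[T] = exp(μ + σ²/2) = exp(0.044 + 0.2797) = 1.38.

E[T] ≈ 1.38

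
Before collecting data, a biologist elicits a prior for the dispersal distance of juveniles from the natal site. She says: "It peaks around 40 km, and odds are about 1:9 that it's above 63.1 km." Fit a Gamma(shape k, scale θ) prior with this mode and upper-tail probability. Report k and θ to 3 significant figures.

k ≈ 10, θ ≈ 4.43

Gamma(k,θ) with k>1 has mode (k−1)θ, so θ = 40/(k−1).
Need P(X < 63.1) = 0.9 with θ tied to k this way. Start at k = 2, θ = 40: P(X<63.1) ≈ 0.468.
Too low — raise k to concentrate. Iterating converges to k ≈ 10.
Then θ = 40/(10−1) ≈ 4.43.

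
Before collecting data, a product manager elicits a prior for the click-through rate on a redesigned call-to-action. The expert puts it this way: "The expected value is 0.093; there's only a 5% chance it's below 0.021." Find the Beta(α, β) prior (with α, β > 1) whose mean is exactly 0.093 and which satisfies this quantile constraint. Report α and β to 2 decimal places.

With mean 0.093 fixed, write α = 0.093s, β = 0.907s where s = α+β.
Need P(θ < 0.021) = 0.05 under Beta(0.093s, 0.907s). Normal approximation: (q−m)/√(m(1−m)/s) ≈ z_{0.05} = -1.64, so s ≈ 0.093·0.907·(-1.64)²/(0.021−0.093)² = 44.0.
At s = 44.0: P(θ<0.021) ≈ 0.011. Adjusting to match 0.05 gives s ≈ 25.10.
So α = 0.093·25.10 ≈ 2.33, β = 0.907·25.10 ≈ 22.76.

α ≈ 2.33, β ≈ 22.76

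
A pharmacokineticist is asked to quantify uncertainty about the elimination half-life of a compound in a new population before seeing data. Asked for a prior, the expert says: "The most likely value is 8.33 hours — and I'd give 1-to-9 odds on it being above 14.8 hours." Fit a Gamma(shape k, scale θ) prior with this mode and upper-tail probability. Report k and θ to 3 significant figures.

k ≈ 6.76, θ ≈ 1.45

Gamma(k,θ) with k>1 has mode (k−1)θ, so θ = 8.33/(k−1).
Need P(X < 14.8) = 0.9 with θ tied to k this way. Start at k = 2, θ = 8.33: P(X<14.8) ≈ 0.530.
Too low — raise k to concentrate. Iterating converges to k ≈ 6.76.
Then θ = 8.33/(6.76−1) ≈ 1.45.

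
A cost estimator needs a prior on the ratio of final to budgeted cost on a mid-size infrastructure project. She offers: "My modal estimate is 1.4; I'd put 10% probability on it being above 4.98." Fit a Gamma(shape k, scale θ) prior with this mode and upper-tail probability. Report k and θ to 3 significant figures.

Gamma(k,θ) with k>1 has mode (k−1)θ, so θ = 1.4/(k−1).
Need P(X < 4.98) = 0.9 with θ tied to k this way. Start at k = 2, θ = 1.4: P(X<4.98) ≈ 0.870.
Too low — raise k to concentrate. Iterating converges to k ≈ 2.16.
Then θ = 1.4/(2.16−1) ≈ 1.21.

k ≈ 2.16, θ ≈ 1.21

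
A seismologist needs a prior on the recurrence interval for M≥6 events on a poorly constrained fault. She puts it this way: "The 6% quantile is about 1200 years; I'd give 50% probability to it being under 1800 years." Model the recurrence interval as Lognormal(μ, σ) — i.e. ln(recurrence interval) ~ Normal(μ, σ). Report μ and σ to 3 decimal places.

If T ~ Lognormal(μ,σ) then ln T ~ Normal(μ,σ), so the p-quantile of ln T is μ + z_p·σ.
ln(1200) = 7.09 and ln(1800) = 7.496; z_{0.06} = -1.555, z_{0.5} = 0.
σ = (7.496 − 7.09)/(0 − (-1.555)) = 0.261.
μ = 7.09 − (-1.555)·0.261 = 7.496.

μ ≈ 7.496, σ ≈ 0.261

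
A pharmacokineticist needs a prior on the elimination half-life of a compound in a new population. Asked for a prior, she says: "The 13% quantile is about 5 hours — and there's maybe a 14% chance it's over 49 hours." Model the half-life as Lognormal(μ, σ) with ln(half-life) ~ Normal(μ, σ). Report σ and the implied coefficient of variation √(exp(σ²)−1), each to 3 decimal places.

σ ≈ 1.034, CV ≈ 1.384

If T ~ Lognormal(μ,σ) then ln T ~ Normal(μ,σ), so the p-quantile of ln T is μ + z_p·σ.
ln(5) = 1.609 and ln(49) = 3.892; z_{0.13} = -1.126, z_{0.86} = 1.08.
σ = (3.892 − 1.609)/(1.08 − (-1.126)) = 1.034.
μ = 1.609 − (-1.126)·1.034 = 2.774.
CV = √(exp(σ²)−1) = √(exp(1.0698)−1) = 1.384.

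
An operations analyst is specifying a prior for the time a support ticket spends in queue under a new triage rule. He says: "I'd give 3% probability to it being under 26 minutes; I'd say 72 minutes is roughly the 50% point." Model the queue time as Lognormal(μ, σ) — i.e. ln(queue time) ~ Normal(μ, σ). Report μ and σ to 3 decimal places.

If T ~ Lognormal(μ,σ) then ln T ~ Normal(μ,σ), so the p-quantile of ln T is μ + z_p·σ.
ln(26) = 3.258 and ln(72) = 4.277; z_{0.03} = -1.881, z_{0.5} = 0.
σ = (4.277 − 3.258)/(0 − (-1.881)) = 0.542.
μ = 3.258 − (-1.881)·0.542 = 4.277.

μ ≈ 4.277, σ ≈ 0.542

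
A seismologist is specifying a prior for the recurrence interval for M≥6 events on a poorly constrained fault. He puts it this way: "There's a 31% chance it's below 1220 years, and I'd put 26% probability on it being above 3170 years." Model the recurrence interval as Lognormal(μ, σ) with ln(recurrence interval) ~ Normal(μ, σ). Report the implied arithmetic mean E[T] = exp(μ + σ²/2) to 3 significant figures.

If T ~ Lognormal(μ,σ) then ln T ~ Normal(μ,σ), so the p-quantile of ln T is μ + z_p·σ.
ln(1220) = 7.107 and ln(3170) = 8.061; z_{0.31} = -0.4959, z_{0.74} = 0.6433.
σ = (8.061 − 7.107)/(0.6433 − (-0.4959)) = 0.838.
μ = 7.107 − (-0.4959)·0.838 = 7.522.
E[T] = exp(μ + σ²/2) = exp(7.522 + 0.3513) = 2630 years.

E[T] ≈ 2630 years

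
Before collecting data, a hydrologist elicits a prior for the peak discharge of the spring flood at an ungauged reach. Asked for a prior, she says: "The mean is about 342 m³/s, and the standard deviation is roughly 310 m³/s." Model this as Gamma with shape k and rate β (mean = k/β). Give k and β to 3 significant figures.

k ≈ 1.22, β ≈ 0.00356

For Gamma(k, rate β): mean = k/β, variance = k/β², so CV = 1/√k.
CV = SD/mean = 310/342 = 0.9064, hence k = 1/CV² = 1.22.
Then β = k/mean = 1.22/342 = 0.00356.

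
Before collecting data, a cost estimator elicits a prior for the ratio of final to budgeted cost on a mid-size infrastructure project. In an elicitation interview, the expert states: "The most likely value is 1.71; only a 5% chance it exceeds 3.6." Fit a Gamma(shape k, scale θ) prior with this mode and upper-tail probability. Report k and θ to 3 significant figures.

k ≈ 5.98, θ ≈ 0.343

Gamma(k,θ) with k>1 has mode (k−1)θ, so θ = 1.71/(k−1).
Need P(X < 3.6) = 0.95 with θ tied to k this way. Start at k = 2, θ = 1.71: P(X<3.6) ≈ 0.622.
Too low — raise k to concentrate. Iterating converges to k ≈ 5.98.
Then θ = 1.71/(5.98−1) ≈ 0.343.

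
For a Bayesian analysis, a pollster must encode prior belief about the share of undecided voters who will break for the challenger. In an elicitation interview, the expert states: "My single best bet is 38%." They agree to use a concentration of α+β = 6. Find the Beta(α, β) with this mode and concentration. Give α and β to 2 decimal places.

α = 2.52, β = 3.48

For α,β > 1 the Beta mode is (α−1)/(α+β−2). With α+β = 6, the mode is (α−1)/4.
Set (α−1)/4 = 0.38 → α = 1 + 0.38·4 = 2.52.
β = 6 − α = 3.48.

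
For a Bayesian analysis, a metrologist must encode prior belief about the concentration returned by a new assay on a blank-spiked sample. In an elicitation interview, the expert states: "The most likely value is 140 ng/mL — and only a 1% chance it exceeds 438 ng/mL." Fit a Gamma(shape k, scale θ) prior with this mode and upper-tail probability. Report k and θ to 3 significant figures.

Gamma(k,θ) with k>1 has mode (k−1)θ, so θ = 140/(k−1).
Need P(X < 438) = 0.99 with θ tied to k this way. Start at k = 2, θ = 140: P(X<438) ≈ 0.819.
Too low — raise k to concentrate. Iterating converges to k ≈ 4.43.
Then θ = 140/(4.43−1) ≈ 40.9.

k ≈ 4.43, θ ≈ 40.9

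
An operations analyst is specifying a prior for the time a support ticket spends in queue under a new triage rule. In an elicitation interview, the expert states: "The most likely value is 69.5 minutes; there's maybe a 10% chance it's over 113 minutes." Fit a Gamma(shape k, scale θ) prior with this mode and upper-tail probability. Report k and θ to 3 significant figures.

k ≈ 8.97, θ ≈ 8.72

Gamma(k,θ) with k>1 has mode (k−1)θ, so θ = 69.5/(k−1).
Need P(X < 113) = 0.9 with θ tied to k this way. Start at k = 2, θ = 69.5: P(X<113) ≈ 0.483.
Too low — raise k to concentrate. Iterating converges to k ≈ 8.97.
Then θ = 69.5/(8.97−1) ≈ 8.72.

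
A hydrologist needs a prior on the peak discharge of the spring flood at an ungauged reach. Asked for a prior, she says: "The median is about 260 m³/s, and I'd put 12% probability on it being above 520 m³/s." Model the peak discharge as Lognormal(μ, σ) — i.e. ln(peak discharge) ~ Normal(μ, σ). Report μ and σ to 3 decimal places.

If T ~ Lognormal(μ,σ) then ln T ~ Normal(μ,σ), so the p-quantile of ln T is μ + z_p·σ.
ln(260) = 5.561 and ln(520) = 6.254; z_{0.5} = 0, z_{0.88} = 1.175.
σ = (6.254 − 5.561)/(1.175 − (0)) = 0.590.
μ = 5.561 − (0)·0.590 = 5.561.

μ ≈ 5.561, σ ≈ 0.590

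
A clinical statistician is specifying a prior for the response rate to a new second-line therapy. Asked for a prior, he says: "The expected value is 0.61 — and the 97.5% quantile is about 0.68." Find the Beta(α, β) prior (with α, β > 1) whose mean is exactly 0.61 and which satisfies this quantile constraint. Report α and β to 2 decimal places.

With mean 0.61 fixed, write α = 0.61s, β = 0.39s where s = α+β.
Need P(θ < 0.68) = 0.975 under Beta(0.61s, 0.39s). Normal approximation: (q−m)/√(m(1−m)/s) ≈ z_{0.975} = 1.96, so s ≈ 0.61·0.39·(1.96)²/(0.68−0.61)² = 186.5.
At s = 186.5: P(θ<0.68) ≈ 0.977. Adjusting to match 0.975 gives s ≈ 178.99.
So α = 0.61·178.99 ≈ 109.18, β = 0.39·178.99 ≈ 69.81.

α ≈ 109.18, β ≈ 69.81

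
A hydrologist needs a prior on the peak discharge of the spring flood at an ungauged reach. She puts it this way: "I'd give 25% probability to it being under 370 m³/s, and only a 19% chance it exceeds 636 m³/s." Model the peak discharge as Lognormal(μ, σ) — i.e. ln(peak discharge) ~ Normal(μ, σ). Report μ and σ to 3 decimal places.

μ ≈ 6.149, σ ≈ 0.349

If T ~ Lognormal(μ,σ) then ln T ~ Normal(μ,σ), so the p-quantile of ln T is μ + z_p·σ.
ln(370) = 5.914 and ln(636) = 6.455; z_{0.25} = -0.6745, z_{0.81} = 0.8779.
σ = (6.455 − 5.914)/(0.8779 − (-0.6745)) = 0.349.
μ = 5.914 − (-0.6745)·0.349 = 6.149.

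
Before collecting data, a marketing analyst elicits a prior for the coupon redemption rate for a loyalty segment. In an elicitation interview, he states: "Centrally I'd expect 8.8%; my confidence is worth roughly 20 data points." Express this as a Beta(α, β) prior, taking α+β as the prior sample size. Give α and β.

Under the effective-sample-size interpretation, Beta(α, β) has prior mean α/(α+β) and prior sample size α+β.
So α+β = 20 and α/(α+β) = 0.088, giving α = 0.088·20 = 1.76 and β = 20 − 1.76 = 18.24.

α = 1.76, β = 18.24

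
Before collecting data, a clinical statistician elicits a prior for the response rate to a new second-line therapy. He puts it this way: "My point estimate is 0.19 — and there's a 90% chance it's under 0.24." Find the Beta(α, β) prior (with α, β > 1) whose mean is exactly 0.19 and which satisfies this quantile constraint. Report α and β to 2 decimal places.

With mean 0.19 fixed, write α = 0.19s, β = 0.81s where s = α+β.
Need P(θ < 0.24) = 0.9 under Beta(0.19s, 0.81s). Normal approximation: (q−m)/√(m(1−m)/s) ≈ z_{0.9} = 1.28, so s ≈ 0.19·0.81·(1.28)²/(0.24−0.19)² = 101.1.
At s = 101.1: P(θ<0.24) ≈ 0.896. Adjusting to match 0.9 gives s ≈ 105.39.
So α = 0.19·105.39 ≈ 20.02, β = 0.81·105.39 ≈ 85.37.

α ≈ 20.02, β ≈ 85.37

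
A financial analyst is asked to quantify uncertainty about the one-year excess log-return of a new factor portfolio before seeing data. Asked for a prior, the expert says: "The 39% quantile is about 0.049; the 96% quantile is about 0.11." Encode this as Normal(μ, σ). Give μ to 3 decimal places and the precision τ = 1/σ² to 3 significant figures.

μ = 0.057, τ = 1110

The p-quantile of Normal(μ,σ) is μ + z_p·σ, with z_{0.39} = -0.2793 and z_{0.96} = 1.751.
Eliminate σ: μ = (z₂·x₁ − z₁·x₂)/(z₂ − z₁) = (1.751·0.049 − (-0.2793)·0.11)/2.03 = 0.057.
Then σ = (x₂ − x₁)/(z₂ − z₁) = (0.11 − 0.049)/2.03 = 0.030.
Precision τ = 1/σ² = 1/0.03005² = 1110.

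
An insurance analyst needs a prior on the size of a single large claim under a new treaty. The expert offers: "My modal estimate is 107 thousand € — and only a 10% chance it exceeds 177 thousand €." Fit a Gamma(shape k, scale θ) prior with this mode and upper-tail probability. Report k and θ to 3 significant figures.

k ≈ 8.45, θ ≈ 14.4

Gamma(k,θ) with k>1 has mode (k−1)θ, so θ = 107/(k−1).
Need P(X < 177) = 0.9 with θ tied to k this way. Start at k = 2, θ = 107: P(X<177) ≈ 0.492.
Too low — raise k to concentrate. Iterating converges to k ≈ 8.45.
Then θ = 107/(8.45−1) ≈ 14.4.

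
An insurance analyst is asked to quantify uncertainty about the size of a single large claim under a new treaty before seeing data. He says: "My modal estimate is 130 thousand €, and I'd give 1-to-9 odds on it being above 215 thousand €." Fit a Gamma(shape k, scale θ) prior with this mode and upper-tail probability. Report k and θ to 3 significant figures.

Gamma(k,θ) with k>1 has mode (k−1)θ, so θ = 130/(k−1).
Need P(X < 215) = 0.9 with θ tied to k this way. Start at k = 2, θ = 130: P(X<215) ≈ 0.492.
Too low — raise k to concentrate. Iterating converges to k ≈ 8.46.
Then θ = 130/(8.46−1) ≈ 17.4.

k ≈ 8.46, θ ≈ 17.4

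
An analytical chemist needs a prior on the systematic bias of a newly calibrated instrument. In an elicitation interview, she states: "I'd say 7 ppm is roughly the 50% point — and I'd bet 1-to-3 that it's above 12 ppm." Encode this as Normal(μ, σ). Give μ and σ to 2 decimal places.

The p-quantile of Normal(μ,σ) is μ + z_p·σ, with z_{0.5} = 0 and z_{0.75} = 0.6745.
Eliminate σ: μ = (z₂·x₁ − z₁·x₂)/(z₂ − z₁) = (0.6745·7 − (0)·12)/0.6745 = 7.00.
Then σ = (x₂ − x₁)/(z₂ − z₁) = (12 − 7)/0.6745 = 7.41.

μ = 7.00, σ = 7.41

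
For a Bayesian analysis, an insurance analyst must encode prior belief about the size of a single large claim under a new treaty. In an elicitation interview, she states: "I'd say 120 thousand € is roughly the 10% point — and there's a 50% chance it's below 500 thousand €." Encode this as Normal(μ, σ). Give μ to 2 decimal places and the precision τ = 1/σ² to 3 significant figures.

For Normal(μ,σ), the p-quantile is μ + z_p·σ. Here z_{0.1} = -1.282, z_{0.5} = 0.
So 120 = μ − 1.282σ and 500 = μ + 0σ.
Subtracting: σ = (500 − 120)/(0 − (-1.282)) = 296.52.
Then μ = 120 − (-1.282)·296.52 = 500.00.
Precision τ = 1/σ² = 1/296.5² = 1.14e-05.

μ = 500.00, τ = 1.14e-05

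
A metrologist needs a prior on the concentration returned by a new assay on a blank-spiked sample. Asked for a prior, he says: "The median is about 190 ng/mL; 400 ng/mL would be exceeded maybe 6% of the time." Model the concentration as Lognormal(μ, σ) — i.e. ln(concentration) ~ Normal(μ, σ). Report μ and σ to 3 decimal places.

μ ≈ 5.247, σ ≈ 0.479

If T ~ Lognormal(μ,σ) then ln T ~ Normal(μ,σ), so the p-quantile of ln T is μ + z_p·σ.
ln(190) = 5.247 and ln(400) = 5.991; z_{0.5} = 0, z_{0.94} = 1.555.
σ = (5.991 − 5.247)/(1.555 − (0)) = 0.479.
μ = 5.247 − (0)·0.479 = 5.247.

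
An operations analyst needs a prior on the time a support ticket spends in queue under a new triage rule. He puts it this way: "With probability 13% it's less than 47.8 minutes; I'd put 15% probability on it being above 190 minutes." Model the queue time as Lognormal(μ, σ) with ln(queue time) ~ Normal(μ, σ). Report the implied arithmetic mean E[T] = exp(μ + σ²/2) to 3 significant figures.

E[T] ≈ 120 minutes

If T ~ Lognormal(μ,σ) then ln T ~ Normal(μ,σ), so the p-quantile of ln T is μ + z_p·σ.
ln(47.8) = 3.867 and ln(190) = 5.247; z_{0.13} = -1.126, z_{0.85} = 1.036.
σ = (5.247 − 3.867)/(1.036 − (-1.126)) = 0.638.
μ = 3.867 − (-1.126)·0.638 = 4.586.
E[T] = exp(μ + σ²/2) = exp(4.586 + 0.2036) = 120 minutes.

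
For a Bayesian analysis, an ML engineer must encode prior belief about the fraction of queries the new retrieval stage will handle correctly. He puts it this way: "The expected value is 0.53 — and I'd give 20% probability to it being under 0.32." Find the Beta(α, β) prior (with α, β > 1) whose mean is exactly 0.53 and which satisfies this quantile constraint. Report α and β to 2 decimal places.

α ≈ 2.15, β ≈ 1.91

With mean 0.53 fixed, write α = 0.53s, β = 0.47s where s = α+β.
Need P(θ < 0.32) = 0.2 under Beta(0.53s, 0.47s). Normal approximation: (q−m)/√(m(1−m)/s) ≈ z_{0.2} = -0.842, so s ≈ 0.53·0.47·(-0.842)²/(0.32−0.53)² = 4.0.
At s = 4.0: P(θ<0.32) ≈ 0.202. Adjusting to match 0.2 gives s ≈ 4.06.
So α = 0.53·4.06 ≈ 2.15, β = 0.47·4.06 ≈ 1.91.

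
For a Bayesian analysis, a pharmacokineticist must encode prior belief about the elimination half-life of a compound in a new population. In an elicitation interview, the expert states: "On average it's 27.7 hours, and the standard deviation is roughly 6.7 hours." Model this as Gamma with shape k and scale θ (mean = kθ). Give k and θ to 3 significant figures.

For Gamma(k, scale θ): mean = kθ, variance = kθ², so CV = 1/√k.
CV = SD/mean = 6.7/27.7 = 0.2419, hence k = 1/CV² = 17.1.
Then θ = mean/k = 27.7/17.1 = 1.62.

k ≈ 17.1, θ ≈ 1.62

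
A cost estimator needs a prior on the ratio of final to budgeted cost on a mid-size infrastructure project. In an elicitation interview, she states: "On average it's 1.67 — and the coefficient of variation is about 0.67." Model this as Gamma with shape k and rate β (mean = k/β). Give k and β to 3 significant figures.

k ≈ 2.23, β ≈ 1.33

For Gamma(k, rate β): mean = k/β, variance = k/β², so CV = 1/√k.
CV = 0.67, hence k = 1/CV² = 2.23.
Then β = k/mean = 2.23/1.67 = 1.33.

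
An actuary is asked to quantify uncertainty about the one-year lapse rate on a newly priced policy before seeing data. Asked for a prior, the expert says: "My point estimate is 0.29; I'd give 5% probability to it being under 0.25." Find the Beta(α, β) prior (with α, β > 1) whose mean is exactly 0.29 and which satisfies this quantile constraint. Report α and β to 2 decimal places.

α ≈ 97.15, β ≈ 237.86

With mean 0.29 fixed, write α = 0.29s, β = 0.71s where s = α+β.
Need P(θ < 0.25) = 0.05 under Beta(0.29s, 0.71s). Normal approximation: (q−m)/√(m(1−m)/s) ≈ z_{0.05} = -1.64, so s ≈ 0.29·0.71·(-1.64)²/(0.25−0.29)² = 348.2.
At s = 348.2: P(θ<0.25) ≈ 0.047. Adjusting to match 0.05 gives s ≈ 335.01.
So α = 0.29·335.01 ≈ 97.15, β = 0.71·335.01 ≈ 237.86.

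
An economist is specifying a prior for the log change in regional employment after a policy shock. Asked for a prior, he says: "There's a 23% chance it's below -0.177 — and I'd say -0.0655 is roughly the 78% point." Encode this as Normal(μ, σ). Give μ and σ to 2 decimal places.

μ = -0.12, σ = 0.07

The p-quantile of Normal(μ,σ) is μ + z_p·σ, with z_{0.23} = -0.7388 and z_{0.78} = 0.7722.
Eliminate σ: μ = (z₂·x₁ − z₁·x₂)/(z₂ − z₁) = (0.7722·-0.177 − (-0.7388)·-0.0655)/1.511 = -0.12.
Then σ = (x₂ − x₁)/(z₂ − z₁) = (-0.0655 − -0.177)/1.511 = 0.07.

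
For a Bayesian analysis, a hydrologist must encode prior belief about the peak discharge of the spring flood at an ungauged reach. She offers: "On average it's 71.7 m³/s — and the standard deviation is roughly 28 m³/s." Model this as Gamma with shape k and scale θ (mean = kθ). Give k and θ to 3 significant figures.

k ≈ 6.56, θ ≈ 10.9

For Gamma(k, scale θ): mean = kθ, variance = kθ², so CV = 1/√k.
CV = SD/mean = 28/71.7 = 0.3905, hence k = 1/CV² = 6.56.
Then θ = mean/k = 71.7/6.56 = 10.9.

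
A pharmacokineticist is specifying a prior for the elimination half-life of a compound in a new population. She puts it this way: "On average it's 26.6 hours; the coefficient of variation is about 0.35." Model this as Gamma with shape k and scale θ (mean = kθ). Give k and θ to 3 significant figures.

k ≈ 8.16, θ ≈ 3.26

For Gamma(k, scale θ): mean = kθ, variance = kθ², so CV = 1/√k.
CV = 0.35, hence k = 1/CV² = 8.16.
Then θ = mean/k = 26.6/8.16 = 3.26.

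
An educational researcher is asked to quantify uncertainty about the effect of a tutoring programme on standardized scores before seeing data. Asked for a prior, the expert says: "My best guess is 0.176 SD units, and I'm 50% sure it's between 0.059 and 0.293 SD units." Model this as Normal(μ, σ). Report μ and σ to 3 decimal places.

A symmetric 50% interval runs μ ± z·σ with z = 0.6745.
Half-width = 0.117, so σ = 0.117/0.6745 = 0.173.
μ is the stated best guess, 0.176.

μ = 0.176, σ = 0.173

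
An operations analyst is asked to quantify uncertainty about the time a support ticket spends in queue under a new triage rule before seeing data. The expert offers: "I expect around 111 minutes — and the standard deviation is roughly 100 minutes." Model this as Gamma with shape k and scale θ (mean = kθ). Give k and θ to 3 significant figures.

For Gamma(k, scale θ): mean = kθ, variance = kθ², so CV = 1/√k.
CV = SD/mean = 100/111 = 0.9009, hence k = 1/CV² = 1.23.
Then θ = mean/k = 111/1.23 = 90.1.

k ≈ 1.23, θ ≈ 90.1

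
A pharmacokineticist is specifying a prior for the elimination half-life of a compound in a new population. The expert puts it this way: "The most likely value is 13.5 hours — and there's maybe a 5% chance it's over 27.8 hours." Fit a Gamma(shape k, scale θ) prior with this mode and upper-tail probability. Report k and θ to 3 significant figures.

k ≈ 6.3, θ ≈ 2.55

Gamma(k,θ) with k>1 has mode (k−1)θ, so θ = 13.5/(k−1).
Need P(X < 27.8) = 0.95 with θ tied to k this way. Start at k = 2, θ = 13.5: P(X<27.8) ≈ 0.610.
Too low — raise k to concentrate. Iterating converges to k ≈ 6.3.
Then θ = 13.5/(6.3−1) ≈ 2.55.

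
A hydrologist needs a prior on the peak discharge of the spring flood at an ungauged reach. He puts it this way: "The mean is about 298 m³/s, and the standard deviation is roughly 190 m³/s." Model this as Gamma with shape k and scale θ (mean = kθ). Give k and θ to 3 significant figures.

k ≈ 2.46, θ ≈ 121

For Gamma(k, scale θ): mean = kθ, variance = kθ², so CV = 1/√k.
CV = SD/mean = 190/298 = 0.6376, hence k = 1/CV² = 2.46.
Then θ = mean/k = 298/2.46 = 121.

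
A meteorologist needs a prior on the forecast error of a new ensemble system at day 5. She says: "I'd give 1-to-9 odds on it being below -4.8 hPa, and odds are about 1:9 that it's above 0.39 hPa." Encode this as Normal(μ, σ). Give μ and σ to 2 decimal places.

The p-quantile of Normal(μ,σ) is μ + z_p·σ, with z_{0.1} = -1.282 and z_{0.9} = 1.282.
Eliminate σ: μ = (z₂·x₁ − z₁·x₂)/(z₂ − z₁) = (1.282·-4.8 − (-1.282)·0.39)/2.563 = -2.21.
Then σ = (x₂ − x₁)/(z₂ − z₁) = (0.39 − -4.8)/2.563 = 2.02.

μ = -2.21, σ = 2.02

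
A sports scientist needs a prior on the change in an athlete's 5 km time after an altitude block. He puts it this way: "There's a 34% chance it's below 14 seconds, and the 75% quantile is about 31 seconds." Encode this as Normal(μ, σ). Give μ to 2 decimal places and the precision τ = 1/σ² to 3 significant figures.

For Normal(μ,σ), the p-quantile is μ + z_p·σ. Here z_{0.34} = -0.4125, z_{0.75} = 0.6745.
So 14 = μ − 0.4125σ and 31 = μ + 0.6745σ.
Subtracting: σ = (31 − 14)/(0.6745 − (-0.4125)) = 15.64.
Then μ = 14 − (-0.4125)·15.64 = 20.45.
Precision τ = 1/σ² = 1/15.64² = 0.00409.

μ = 20.45, τ = 0.00409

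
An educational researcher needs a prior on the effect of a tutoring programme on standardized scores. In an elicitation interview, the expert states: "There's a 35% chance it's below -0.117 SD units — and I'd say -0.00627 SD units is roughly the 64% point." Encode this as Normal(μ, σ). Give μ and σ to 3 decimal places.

For Normal(μ,σ), the p-quantile is μ + z_p·σ. Here z_{0.35} = -0.3853, z_{0.64} = 0.3585.
So -0.117 = μ − 0.3853σ and -0.00627 = μ + 0.3585σ.
Subtracting: σ = (-0.00627 − -0.117)/(0.3585 − (-0.3853)) = 0.149.
Then μ = -0.117 − (-0.3853)·0.149 = -0.060.

μ = -0.060, σ = 0.149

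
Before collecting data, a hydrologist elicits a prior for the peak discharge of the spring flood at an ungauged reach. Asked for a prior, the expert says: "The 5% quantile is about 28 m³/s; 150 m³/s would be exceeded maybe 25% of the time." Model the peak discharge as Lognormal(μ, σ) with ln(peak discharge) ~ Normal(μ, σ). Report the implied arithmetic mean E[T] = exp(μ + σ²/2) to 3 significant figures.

E[T] ≈ 120 m³/s

If T ~ Lognormal(μ,σ) then ln T ~ Normal(μ,σ), so the p-quantile of ln T is μ + z_p·σ.
ln(28) = 3.332 and ln(150) = 5.011; z_{0.05} = -1.645, z_{0.75} = 0.6745.
σ = (5.011 − 3.332)/(0.6745 − (-1.645)) = 0.724.
μ = 3.332 − (-1.645)·0.724 = 4.523.
E[T] = exp(μ + σ²/2) = exp(4.523 + 0.2618) = 120 m³/s.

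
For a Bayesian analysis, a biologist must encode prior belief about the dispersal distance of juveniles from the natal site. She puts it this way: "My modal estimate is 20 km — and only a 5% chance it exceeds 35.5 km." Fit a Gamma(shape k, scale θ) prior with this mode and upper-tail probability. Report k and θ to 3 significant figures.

k ≈ 9.47, θ ≈ 2.36

Gamma(k,θ) with k>1 has mode (k−1)θ, so θ = 20/(k−1).
Need P(X < 35.5) = 0.95 with θ tied to k this way. Start at k = 2, θ = 20: P(X<35.5) ≈ 0.530.
Too low — raise k to concentrate. Iterating converges to k ≈ 9.47.
Then θ = 20/(9.47−1) ≈ 2.36.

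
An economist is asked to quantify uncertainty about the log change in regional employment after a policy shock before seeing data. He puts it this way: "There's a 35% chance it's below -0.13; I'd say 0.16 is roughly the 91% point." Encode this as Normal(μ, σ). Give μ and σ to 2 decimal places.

μ = -0.07, σ = 0.17

For Normal(μ,σ), the p-quantile is μ + z_p·σ. Here z_{0.35} = -0.3853, z_{0.91} = 1.341.
So -0.13 = μ − 0.3853σ and 0.16 = μ + 1.341σ.
Subtracting: σ = (0.16 − -0.13)/(1.341 − (-0.3853)) = 0.17.
Then μ = -0.13 − (-0.3853)·0.17 = -0.07.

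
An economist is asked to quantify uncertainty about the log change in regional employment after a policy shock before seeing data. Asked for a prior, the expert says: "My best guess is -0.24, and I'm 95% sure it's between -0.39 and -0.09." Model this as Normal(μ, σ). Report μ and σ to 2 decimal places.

A symmetric 95% interval runs μ ± z·σ with z = 1.96.
Half-width = 0.15, so σ = 0.15/1.96 = 0.08.
μ is the stated best guess, -0.24.

μ = -0.24, σ = 0.08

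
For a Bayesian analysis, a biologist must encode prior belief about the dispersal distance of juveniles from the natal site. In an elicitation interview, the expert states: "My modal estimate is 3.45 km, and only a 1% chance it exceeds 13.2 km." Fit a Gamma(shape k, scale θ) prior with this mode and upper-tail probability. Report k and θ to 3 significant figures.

Gamma(k,θ) with k>1 has mode (k−1)θ, so θ = 3.45/(k−1).
Need P(X < 13.2) = 0.99 with θ tied to k this way. Start at k = 2, θ = 3.45: P(X<13.2) ≈ 0.895.
Too low — raise k to concentrate. Iterating converges to k ≈ 3.35.
Then θ = 3.45/(3.35−1) ≈ 1.47.

k ≈ 3.35, θ ≈ 1.47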